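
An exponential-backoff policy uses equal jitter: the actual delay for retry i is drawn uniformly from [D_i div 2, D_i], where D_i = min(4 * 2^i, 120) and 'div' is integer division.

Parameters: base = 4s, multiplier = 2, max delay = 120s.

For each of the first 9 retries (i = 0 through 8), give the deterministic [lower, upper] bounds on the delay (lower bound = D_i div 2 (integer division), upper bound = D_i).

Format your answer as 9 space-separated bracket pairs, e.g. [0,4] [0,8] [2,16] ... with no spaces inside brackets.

Computing bounds per retry:
  i=0: D_i=min(4*2^0,120)=4, bounds=[2,4]
  i=1: D_i=min(4*2^1,120)=8, bounds=[4,8]
  i=2: D_i=min(4*2^2,120)=16, bounds=[8,16]
  i=3: D_i=min(4*2^3,120)=32, bounds=[16,32]
  i=4: D_i=min(4*2^4,120)=64, bounds=[32,64]
  i=5: D_i=min(4*2^5,120)=120, bounds=[60,120]
  i=6: D_i=min(4*2^6,120)=120, bounds=[60,120]
  i=7: D_i=min(4*2^7,120)=120, bounds=[60,120]
  i=8: D_i=min(4*2^8,120)=120, bounds=[60,120]

Answer: [2,4] [4,8] [8,16] [16,32] [32,64] [60,120] [60,120] [60,120] [60,120]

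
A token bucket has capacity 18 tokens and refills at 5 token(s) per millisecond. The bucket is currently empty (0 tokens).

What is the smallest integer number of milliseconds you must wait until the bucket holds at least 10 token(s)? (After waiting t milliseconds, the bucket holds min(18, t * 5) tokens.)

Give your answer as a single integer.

Need t * 5 >= 10, so t >= 10/5.
Smallest integer t = ceil(10/5) = 2.

Answer: 2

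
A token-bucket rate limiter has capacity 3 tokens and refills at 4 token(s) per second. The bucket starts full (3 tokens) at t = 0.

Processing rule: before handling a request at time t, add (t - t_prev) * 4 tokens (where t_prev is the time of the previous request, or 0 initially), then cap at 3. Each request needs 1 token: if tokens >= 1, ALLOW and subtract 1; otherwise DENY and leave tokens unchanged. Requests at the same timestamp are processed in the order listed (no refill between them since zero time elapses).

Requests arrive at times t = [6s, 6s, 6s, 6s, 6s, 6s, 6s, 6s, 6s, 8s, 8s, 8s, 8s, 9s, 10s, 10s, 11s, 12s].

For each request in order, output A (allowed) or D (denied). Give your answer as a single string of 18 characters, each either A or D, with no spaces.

Answer: AAADDDDDDAAADAAAAA

Derivation:
Simulating step by step:
  req#1 t=6s: ALLOW
  req#2 t=6s: ALLOW
  req#3 t=6s: ALLOW
  req#4 t=6s: DENY
  req#5 t=6s: DENY
  req#6 t=6s: DENY
  req#7 t=6s: DENY
  req#8 t=6s: DENY
  req#9 t=6s: DENY
  req#10 t=8s: ALLOW
  req#11 t=8s: ALLOW
  req#12 t=8s: ALLOW
  req#13 t=8s: DENY
  req#14 t=9s: ALLOW
  req#15 t=10s: ALLOW
  req#16 t=10s: ALLOW
  req#17 t=11s: ALLOW
  req#18 t=12s: ALLOW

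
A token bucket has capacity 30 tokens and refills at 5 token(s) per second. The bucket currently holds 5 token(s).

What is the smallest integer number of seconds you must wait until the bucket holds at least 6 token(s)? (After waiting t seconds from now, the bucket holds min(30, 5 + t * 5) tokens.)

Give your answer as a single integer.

Answer: 1

Derivation:
Need 5 + t * 5 >= 6, so t >= 1/5.
Smallest integer t = ceil(1/5) = 1.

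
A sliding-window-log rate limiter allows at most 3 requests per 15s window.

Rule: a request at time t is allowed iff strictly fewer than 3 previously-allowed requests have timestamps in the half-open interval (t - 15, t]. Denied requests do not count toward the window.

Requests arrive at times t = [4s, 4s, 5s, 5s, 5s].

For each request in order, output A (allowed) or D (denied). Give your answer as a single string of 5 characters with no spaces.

Answer: AAADD

Derivation:
Tracking allowed requests in the window:
  req#1 t=4s: ALLOW
  req#2 t=4s: ALLOW
  req#3 t=5s: ALLOW
  req#4 t=5s: DENY
  req#5 t=5s: DENY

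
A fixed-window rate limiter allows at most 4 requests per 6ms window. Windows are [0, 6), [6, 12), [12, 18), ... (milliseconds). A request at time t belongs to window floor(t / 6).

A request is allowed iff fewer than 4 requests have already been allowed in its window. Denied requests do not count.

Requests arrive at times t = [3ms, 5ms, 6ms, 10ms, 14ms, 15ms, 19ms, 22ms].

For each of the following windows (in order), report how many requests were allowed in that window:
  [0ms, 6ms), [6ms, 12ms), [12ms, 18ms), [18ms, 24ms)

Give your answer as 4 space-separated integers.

Answer: 2 2 2 2

Derivation:
Processing requests:
  req#1 t=3ms (window 0): ALLOW
  req#2 t=5ms (window 0): ALLOW
  req#3 t=6ms (window 1): ALLOW
  req#4 t=10ms (window 1): ALLOW
  req#5 t=14ms (window 2): ALLOW
  req#6 t=15ms (window 2): ALLOW
  req#7 t=19ms (window 3): ALLOW
  req#8 t=22ms (window 3): ALLOW

Allowed counts by window: 2 2 2 2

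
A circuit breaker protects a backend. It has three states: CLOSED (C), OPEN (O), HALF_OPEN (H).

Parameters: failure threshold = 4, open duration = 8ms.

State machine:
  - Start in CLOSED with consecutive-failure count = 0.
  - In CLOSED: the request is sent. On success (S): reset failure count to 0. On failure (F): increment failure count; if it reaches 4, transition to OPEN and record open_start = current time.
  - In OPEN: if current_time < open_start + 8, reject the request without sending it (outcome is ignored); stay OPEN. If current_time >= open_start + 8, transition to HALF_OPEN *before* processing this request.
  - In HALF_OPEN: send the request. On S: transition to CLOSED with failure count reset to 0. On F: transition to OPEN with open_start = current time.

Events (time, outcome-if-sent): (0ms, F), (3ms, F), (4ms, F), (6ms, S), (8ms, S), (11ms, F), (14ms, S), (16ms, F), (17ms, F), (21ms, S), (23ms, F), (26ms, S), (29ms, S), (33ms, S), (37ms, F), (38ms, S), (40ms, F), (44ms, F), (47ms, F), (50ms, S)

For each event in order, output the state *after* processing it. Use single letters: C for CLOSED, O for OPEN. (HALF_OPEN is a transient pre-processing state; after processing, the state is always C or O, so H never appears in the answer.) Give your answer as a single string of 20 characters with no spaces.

State after each event:
  event#1 t=0ms outcome=F: state=CLOSED
  event#2 t=3ms outcome=F: state=CLOSED
  event#3 t=4ms outcome=F: state=CLOSED
  event#4 t=6ms outcome=S: state=CLOSED
  event#5 t=8ms outcome=S: state=CLOSED
  event#6 t=11ms outcome=F: state=CLOSED
  event#7 t=14ms outcome=S: state=CLOSED
  event#8 t=16ms outcome=F: state=CLOSED
  event#9 t=17ms outcome=F: state=CLOSED
  event#10 t=21ms outcome=S: state=CLOSED
  event#11 t=23ms outcome=F: state=CLOSED
  event#12 t=26ms outcome=S: state=CLOSED
  event#13 t=29ms outcome=S: state=CLOSED
  event#14 t=33ms outcome=S: state=CLOSED
  event#15 t=37ms outcome=F: state=CLOSED
  event#16 t=38ms outcome=S: state=CLOSED
  event#17 t=40ms outcome=F: state=CLOSED
  event#18 t=44ms outcome=F: state=CLOSED
  event#19 t=47ms outcome=F: state=CLOSED
  event#20 t=50ms outcome=S: state=CLOSED

Answer: CCCCCCCCCCCCCCCCCCCC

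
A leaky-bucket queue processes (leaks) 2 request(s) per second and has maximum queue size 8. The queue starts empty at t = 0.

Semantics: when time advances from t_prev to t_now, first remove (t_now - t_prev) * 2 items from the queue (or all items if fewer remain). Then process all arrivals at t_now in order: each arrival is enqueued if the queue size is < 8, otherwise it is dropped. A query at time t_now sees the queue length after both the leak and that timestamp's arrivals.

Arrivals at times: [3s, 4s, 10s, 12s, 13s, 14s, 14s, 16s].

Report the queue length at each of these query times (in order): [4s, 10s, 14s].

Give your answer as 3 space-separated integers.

Queue lengths at query times:
  query t=4s: backlog = 1
  query t=10s: backlog = 1
  query t=14s: backlog = 2

Answer: 1 1 2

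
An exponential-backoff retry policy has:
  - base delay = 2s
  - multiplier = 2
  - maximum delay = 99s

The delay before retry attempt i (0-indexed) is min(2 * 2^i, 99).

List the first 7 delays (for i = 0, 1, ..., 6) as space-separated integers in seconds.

Computing each delay:
  i=0: min(2*2^0, 99) = 2
  i=1: min(2*2^1, 99) = 4
  i=2: min(2*2^2, 99) = 8
  i=3: min(2*2^3, 99) = 16
  i=4: min(2*2^4, 99) = 32
  i=5: min(2*2^5, 99) = 64
  i=6: min(2*2^6, 99) = 99

Answer: 2 4 8 16 32 64 99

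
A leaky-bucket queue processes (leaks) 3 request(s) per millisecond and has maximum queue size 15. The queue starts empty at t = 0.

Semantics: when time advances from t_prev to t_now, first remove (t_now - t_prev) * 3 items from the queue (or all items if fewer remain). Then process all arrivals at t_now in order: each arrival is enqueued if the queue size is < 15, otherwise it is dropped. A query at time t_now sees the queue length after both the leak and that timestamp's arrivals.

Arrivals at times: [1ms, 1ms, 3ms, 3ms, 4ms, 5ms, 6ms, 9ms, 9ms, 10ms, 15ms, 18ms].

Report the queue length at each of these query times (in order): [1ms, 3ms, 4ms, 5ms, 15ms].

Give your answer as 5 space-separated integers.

Queue lengths at query times:
  query t=1ms: backlog = 2
  query t=3ms: backlog = 2
  query t=4ms: backlog = 1
  query t=5ms: backlog = 1
  query t=15ms: backlog = 1

Answer: 2 2 1 1 1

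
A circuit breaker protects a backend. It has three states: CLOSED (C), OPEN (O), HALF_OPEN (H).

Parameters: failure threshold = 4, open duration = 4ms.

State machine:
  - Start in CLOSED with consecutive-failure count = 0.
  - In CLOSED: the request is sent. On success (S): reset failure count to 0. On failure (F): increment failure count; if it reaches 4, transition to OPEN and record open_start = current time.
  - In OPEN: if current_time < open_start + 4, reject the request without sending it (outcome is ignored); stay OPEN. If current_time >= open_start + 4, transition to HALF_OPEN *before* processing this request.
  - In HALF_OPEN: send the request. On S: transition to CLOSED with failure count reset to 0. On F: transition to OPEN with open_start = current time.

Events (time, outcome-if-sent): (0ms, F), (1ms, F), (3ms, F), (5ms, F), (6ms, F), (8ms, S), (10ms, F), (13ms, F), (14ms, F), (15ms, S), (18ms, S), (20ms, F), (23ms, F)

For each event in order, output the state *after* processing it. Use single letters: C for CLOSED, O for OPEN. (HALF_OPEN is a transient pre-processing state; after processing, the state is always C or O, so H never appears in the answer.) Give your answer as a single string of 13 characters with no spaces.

Answer: CCCOOOOOOOCCC

Derivation:
State after each event:
  event#1 t=0ms outcome=F: state=CLOSED
  event#2 t=1ms outcome=F: state=CLOSED
  event#3 t=3ms outcome=F: state=CLOSED
  event#4 t=5ms outcome=F: state=OPEN
  event#5 t=6ms outcome=F: state=OPEN
  event#6 t=8ms outcome=S: state=OPEN
  event#7 t=10ms outcome=F: state=OPEN
  event#8 t=13ms outcome=F: state=OPEN
  event#9 t=14ms outcome=F: state=OPEN
  event#10 t=15ms outcome=S: state=OPEN
  event#11 t=18ms outcome=S: state=CLOSED
  event#12 t=20ms outcome=F: state=CLOSED
  event#13 t=23ms outcome=F: state=CLOSED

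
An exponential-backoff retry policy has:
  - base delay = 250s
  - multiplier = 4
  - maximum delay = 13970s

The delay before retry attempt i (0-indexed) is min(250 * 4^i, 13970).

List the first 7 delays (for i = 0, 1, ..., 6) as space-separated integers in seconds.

Answer: 250 1000 4000 13970 13970 13970 13970

Derivation:
Computing each delay:
  i=0: min(250*4^0, 13970) = 250
  i=1: min(250*4^1, 13970) = 1000
  i=2: min(250*4^2, 13970) = 4000
  i=3: min(250*4^3, 13970) = 13970
  i=4: min(250*4^4, 13970) = 13970
  i=5: min(250*4^5, 13970) = 13970
  i=6: min(250*4^6, 13970) = 13970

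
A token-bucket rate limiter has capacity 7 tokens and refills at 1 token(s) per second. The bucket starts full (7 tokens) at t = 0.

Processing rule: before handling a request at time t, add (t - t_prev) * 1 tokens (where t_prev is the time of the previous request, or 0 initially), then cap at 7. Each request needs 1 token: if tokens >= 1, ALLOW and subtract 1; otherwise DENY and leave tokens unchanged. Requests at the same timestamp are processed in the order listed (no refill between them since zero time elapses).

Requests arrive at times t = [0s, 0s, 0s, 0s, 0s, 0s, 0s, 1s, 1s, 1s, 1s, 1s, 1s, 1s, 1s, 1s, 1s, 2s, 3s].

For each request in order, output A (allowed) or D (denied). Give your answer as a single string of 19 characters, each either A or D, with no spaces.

Answer: AAAAAAAADDDDDDDDDAA

Derivation:
Simulating step by step:
  req#1 t=0s: ALLOW
  req#2 t=0s: ALLOW
  req#3 t=0s: ALLOW
  req#4 t=0s: ALLOW
  req#5 t=0s: ALLOW
  req#6 t=0s: ALLOW
  req#7 t=0s: ALLOW
  req#8 t=1s: ALLOW
  req#9 t=1s: DENY
  req#10 t=1s: DENY
  req#11 t=1s: DENY
  req#12 t=1s: DENY
  req#13 t=1s: DENY
  req#14 t=1s: DENY
  req#15 t=1s: DENY
  req#16 t=1s: DENY
  req#17 t=1s: DENY
  req#18 t=2s: ALLOW
  req#19 t=3s: ALLOW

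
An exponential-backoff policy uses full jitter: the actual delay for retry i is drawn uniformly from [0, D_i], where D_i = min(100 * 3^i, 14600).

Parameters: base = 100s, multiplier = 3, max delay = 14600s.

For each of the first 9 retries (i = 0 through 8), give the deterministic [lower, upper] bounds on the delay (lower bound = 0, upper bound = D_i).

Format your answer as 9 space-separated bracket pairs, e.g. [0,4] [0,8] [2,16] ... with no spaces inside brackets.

Answer: [0,100] [0,300] [0,900] [0,2700] [0,8100] [0,14600] [0,14600] [0,14600] [0,14600]

Derivation:
Computing bounds per retry:
  i=0: D_i=min(100*3^0,14600)=100, bounds=[0,100]
  i=1: D_i=min(100*3^1,14600)=300, bounds=[0,300]
  i=2: D_i=min(100*3^2,14600)=900, bounds=[0,900]
  i=3: D_i=min(100*3^3,14600)=2700, bounds=[0,2700]
  i=4: D_i=min(100*3^4,14600)=8100, bounds=[0,8100]
  i=5: D_i=min(100*3^5,14600)=14600, bounds=[0,14600]
  i=6: D_i=min(100*3^6,14600)=14600, bounds=[0,14600]
  i=7: D_i=min(100*3^7,14600)=14600, bounds=[0,14600]
  i=8: D_i=min(100*3^8,14600)=14600, bounds=[0,14600]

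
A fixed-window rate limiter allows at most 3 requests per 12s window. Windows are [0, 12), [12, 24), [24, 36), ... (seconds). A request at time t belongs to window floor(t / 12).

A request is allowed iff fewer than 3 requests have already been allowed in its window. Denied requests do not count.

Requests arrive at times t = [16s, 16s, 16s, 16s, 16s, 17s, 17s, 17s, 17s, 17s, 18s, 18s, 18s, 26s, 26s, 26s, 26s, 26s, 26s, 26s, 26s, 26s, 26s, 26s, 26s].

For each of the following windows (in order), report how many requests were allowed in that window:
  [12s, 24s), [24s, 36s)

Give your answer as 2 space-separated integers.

Processing requests:
  req#1 t=16s (window 1): ALLOW
  req#2 t=16s (window 1): ALLOW
  req#3 t=16s (window 1): ALLOW
  req#4 t=16s (window 1): DENY
  req#5 t=16s (window 1): DENY
  req#6 t=17s (window 1): DENY
  req#7 t=17s (window 1): DENY
  req#8 t=17s (window 1): DENY
  req#9 t=17s (window 1): DENY
  req#10 t=17s (window 1): DENY
  req#11 t=18s (window 1): DENY
  req#12 t=18s (window 1): DENY
  req#13 t=18s (window 1): DENY
  req#14 t=26s (window 2): ALLOW
  req#15 t=26s (window 2): ALLOW
  req#16 t=26s (window 2): ALLOW
  req#17 t=26s (window 2): DENY
  req#18 t=26s (window 2): DENY
  req#19 t=26s (window 2): DENY
  req#20 t=26s (window 2): DENY
  req#21 t=26s (window 2): DENY
  req#22 t=26s (window 2): DENY
  req#23 t=26s (window 2): DENY
  req#24 t=26s (window 2): DENY
  req#25 t=26s (window 2): DENY

Allowed counts by window: 3 3

Answer: 3 3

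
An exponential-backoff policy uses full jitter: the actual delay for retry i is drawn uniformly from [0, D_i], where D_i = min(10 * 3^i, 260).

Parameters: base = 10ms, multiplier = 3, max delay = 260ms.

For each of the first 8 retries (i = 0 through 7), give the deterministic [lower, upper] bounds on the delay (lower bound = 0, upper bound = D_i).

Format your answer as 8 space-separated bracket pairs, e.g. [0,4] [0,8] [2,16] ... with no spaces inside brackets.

Answer: [0,10] [0,30] [0,90] [0,260] [0,260] [0,260] [0,260] [0,260]

Derivation:
Computing bounds per retry:
  i=0: D_i=min(10*3^0,260)=10, bounds=[0,10]
  i=1: D_i=min(10*3^1,260)=30, bounds=[0,30]
  i=2: D_i=min(10*3^2,260)=90, bounds=[0,90]
  i=3: D_i=min(10*3^3,260)=260, bounds=[0,260]
  i=4: D_i=min(10*3^4,260)=260, bounds=[0,260]
  i=5: D_i=min(10*3^5,260)=260, bounds=[0,260]
  i=6: D_i=min(10*3^6,260)=260, bounds=[0,260]
  i=7: D_i=min(10*3^7,260)=260, bounds=[0,260]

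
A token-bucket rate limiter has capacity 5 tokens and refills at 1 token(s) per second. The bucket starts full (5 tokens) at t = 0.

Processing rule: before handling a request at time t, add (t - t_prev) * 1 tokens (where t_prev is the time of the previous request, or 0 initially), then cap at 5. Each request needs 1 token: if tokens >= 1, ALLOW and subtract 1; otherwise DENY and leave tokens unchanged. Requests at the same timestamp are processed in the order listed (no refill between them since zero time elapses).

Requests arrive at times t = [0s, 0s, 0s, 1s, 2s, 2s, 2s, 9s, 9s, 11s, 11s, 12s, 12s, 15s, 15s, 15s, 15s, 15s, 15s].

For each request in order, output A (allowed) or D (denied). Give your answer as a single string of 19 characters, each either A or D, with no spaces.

Simulating step by step:
  req#1 t=0s: ALLOW
  req#2 t=0s: ALLOW
  req#3 t=0s: ALLOW
  req#4 t=1s: ALLOW
  req#5 t=2s: ALLOW
  req#6 t=2s: ALLOW
  req#7 t=2s: ALLOW
  req#8 t=9s: ALLOW
  req#9 t=9s: ALLOW
  req#10 t=11s: ALLOW
  req#11 t=11s: ALLOW
  req#12 t=12s: ALLOW
  req#13 t=12s: ALLOW
  req#14 t=15s: ALLOW
  req#15 t=15s: ALLOW
  req#16 t=15s: ALLOW
  req#17 t=15s: ALLOW
  req#18 t=15s: ALLOW
  req#19 t=15s: DENY

Answer: AAAAAAAAAAAAAAAAAAD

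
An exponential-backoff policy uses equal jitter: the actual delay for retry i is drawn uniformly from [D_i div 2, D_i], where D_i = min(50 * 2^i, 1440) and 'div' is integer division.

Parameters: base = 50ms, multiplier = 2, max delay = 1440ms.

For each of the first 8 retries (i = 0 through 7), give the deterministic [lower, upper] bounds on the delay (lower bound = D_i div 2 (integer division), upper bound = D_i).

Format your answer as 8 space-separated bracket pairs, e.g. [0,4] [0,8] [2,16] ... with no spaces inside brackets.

Answer: [25,50] [50,100] [100,200] [200,400] [400,800] [720,1440] [720,1440] [720,1440]

Derivation:
Computing bounds per retry:
  i=0: D_i=min(50*2^0,1440)=50, bounds=[25,50]
  i=1: D_i=min(50*2^1,1440)=100, bounds=[50,100]
  i=2: D_i=min(50*2^2,1440)=200, bounds=[100,200]
  i=3: D_i=min(50*2^3,1440)=400, bounds=[200,400]
  i=4: D_i=min(50*2^4,1440)=800, bounds=[400,800]
  i=5: D_i=min(50*2^5,1440)=1440, bounds=[720,1440]
  i=6: D_i=min(50*2^6,1440)=1440, bounds=[720,1440]
  i=7: D_i=min(50*2^7,1440)=1440, bounds=[720,1440]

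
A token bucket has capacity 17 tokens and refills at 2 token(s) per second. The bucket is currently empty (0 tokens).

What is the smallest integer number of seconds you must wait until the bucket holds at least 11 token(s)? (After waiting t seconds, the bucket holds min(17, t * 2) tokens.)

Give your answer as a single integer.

Need t * 2 >= 11, so t >= 11/2.
Smallest integer t = ceil(11/2) = 6.

Answer: 6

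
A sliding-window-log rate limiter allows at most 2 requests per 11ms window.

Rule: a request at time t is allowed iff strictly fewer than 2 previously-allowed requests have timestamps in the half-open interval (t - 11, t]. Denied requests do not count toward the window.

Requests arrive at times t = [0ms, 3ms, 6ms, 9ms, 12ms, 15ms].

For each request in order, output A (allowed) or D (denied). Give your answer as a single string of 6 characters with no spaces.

Tracking allowed requests in the window:
  req#1 t=0ms: ALLOW
  req#2 t=3ms: ALLOW
  req#3 t=6ms: DENY
  req#4 t=9ms: DENY
  req#5 t=12ms: ALLOW
  req#6 t=15ms: ALLOW

Answer: AADDAA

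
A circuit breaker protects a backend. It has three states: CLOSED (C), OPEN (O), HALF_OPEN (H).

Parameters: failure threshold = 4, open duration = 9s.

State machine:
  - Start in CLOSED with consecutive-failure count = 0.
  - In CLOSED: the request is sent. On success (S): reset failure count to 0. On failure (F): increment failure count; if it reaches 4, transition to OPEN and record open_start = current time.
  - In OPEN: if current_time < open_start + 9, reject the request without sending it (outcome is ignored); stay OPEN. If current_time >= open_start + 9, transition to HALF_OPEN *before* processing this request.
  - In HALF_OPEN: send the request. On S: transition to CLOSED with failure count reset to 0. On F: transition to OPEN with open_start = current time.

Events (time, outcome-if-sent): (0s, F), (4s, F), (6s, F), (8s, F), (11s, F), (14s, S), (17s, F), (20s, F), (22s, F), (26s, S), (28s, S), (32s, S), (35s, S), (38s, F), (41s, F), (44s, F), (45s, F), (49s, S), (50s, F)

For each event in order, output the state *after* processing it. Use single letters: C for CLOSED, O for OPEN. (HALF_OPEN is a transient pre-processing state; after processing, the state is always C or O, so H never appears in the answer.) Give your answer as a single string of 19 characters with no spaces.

State after each event:
  event#1 t=0s outcome=F: state=CLOSED
  event#2 t=4s outcome=F: state=CLOSED
  event#3 t=6s outcome=F: state=CLOSED
  event#4 t=8s outcome=F: state=OPEN
  event#5 t=11s outcome=F: state=OPEN
  event#6 t=14s outcome=S: state=OPEN
  event#7 t=17s outcome=F: state=OPEN
  event#8 t=20s outcome=F: state=OPEN
  event#9 t=22s outcome=F: state=OPEN
  event#10 t=26s outcome=S: state=CLOSED
  event#11 t=28s outcome=S: state=CLOSED
  event#12 t=32s outcome=S: state=CLOSED
  event#13 t=35s outcome=S: state=CLOSED
  event#14 t=38s outcome=F: state=CLOSED
  event#15 t=41s outcome=F: state=CLOSED
  event#16 t=44s outcome=F: state=CLOSED
  event#17 t=45s outcome=F: state=OPEN
  event#18 t=49s outcome=S: state=OPEN
  event#19 t=50s outcome=F: state=OPEN

Answer: CCCOOOOOOCCCCCCCOOO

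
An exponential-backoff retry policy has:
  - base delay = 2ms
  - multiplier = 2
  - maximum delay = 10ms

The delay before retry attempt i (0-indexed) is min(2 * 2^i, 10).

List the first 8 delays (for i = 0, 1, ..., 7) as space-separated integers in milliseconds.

Answer: 2 4 8 10 10 10 10 10

Derivation:
Computing each delay:
  i=0: min(2*2^0, 10) = 2
  i=1: min(2*2^1, 10) = 4
  i=2: min(2*2^2, 10) = 8
  i=3: min(2*2^3, 10) = 10
  i=4: min(2*2^4, 10) = 10
  i=5: min(2*2^5, 10) = 10
  i=6: min(2*2^6, 10) = 10
  i=7: min(2*2^7, 10) = 10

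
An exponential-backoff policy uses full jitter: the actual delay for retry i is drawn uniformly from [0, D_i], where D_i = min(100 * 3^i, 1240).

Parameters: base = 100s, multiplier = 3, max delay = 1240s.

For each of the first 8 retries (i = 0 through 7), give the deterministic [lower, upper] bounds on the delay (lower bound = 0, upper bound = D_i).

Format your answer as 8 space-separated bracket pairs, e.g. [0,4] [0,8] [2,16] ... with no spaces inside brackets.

Answer: [0,100] [0,300] [0,900] [0,1240] [0,1240] [0,1240] [0,1240] [0,1240]

Derivation:
Computing bounds per retry:
  i=0: D_i=min(100*3^0,1240)=100, bounds=[0,100]
  i=1: D_i=min(100*3^1,1240)=300, bounds=[0,300]
  i=2: D_i=min(100*3^2,1240)=900, bounds=[0,900]
  i=3: D_i=min(100*3^3,1240)=1240, bounds=[0,1240]
  i=4: D_i=min(100*3^4,1240)=1240, bounds=[0,1240]
  i=5: D_i=min(100*3^5,1240)=1240, bounds=[0,1240]
  i=6: D_i=min(100*3^6,1240)=1240, bounds=[0,1240]
  i=7: D_i=min(100*3^7,1240)=1240, bounds=[0,1240]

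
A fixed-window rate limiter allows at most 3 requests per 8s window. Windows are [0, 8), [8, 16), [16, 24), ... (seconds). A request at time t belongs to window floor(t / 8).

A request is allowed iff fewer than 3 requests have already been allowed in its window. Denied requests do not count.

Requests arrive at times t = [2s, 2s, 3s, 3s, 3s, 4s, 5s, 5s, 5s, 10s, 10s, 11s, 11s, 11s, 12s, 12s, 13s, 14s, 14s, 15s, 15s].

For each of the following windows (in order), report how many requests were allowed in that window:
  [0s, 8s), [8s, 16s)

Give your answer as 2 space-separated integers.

Answer: 3 3

Derivation:
Processing requests:
  req#1 t=2s (window 0): ALLOW
  req#2 t=2s (window 0): ALLOW
  req#3 t=3s (window 0): ALLOW
  req#4 t=3s (window 0): DENY
  req#5 t=3s (window 0): DENY
  req#6 t=4s (window 0): DENY
  req#7 t=5s (window 0): DENY
  req#8 t=5s (window 0): DENY
  req#9 t=5s (window 0): DENY
  req#10 t=10s (window 1): ALLOW
  req#11 t=10s (window 1): ALLOW
  req#12 t=11s (window 1): ALLOW
  req#13 t=11s (window 1): DENY
  req#14 t=11s (window 1): DENY
  req#15 t=12s (window 1): DENY
  req#16 t=12s (window 1): DENY
  req#17 t=13s (window 1): DENY
  req#18 t=14s (window 1): DENY
  req#19 t=14s (window 1): DENY
  req#20 t=15s (window 1): DENY
  req#21 t=15s (window 1): DENY

Allowed counts by window: 3 3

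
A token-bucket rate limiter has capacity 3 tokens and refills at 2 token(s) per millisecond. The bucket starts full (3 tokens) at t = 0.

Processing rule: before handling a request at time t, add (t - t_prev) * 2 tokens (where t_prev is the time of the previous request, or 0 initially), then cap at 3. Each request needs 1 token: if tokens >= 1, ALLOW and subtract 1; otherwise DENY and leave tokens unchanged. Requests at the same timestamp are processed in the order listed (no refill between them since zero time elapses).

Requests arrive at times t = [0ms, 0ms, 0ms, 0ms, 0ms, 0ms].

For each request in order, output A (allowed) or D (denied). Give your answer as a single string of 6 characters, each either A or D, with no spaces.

Simulating step by step:
  req#1 t=0ms: ALLOW
  req#2 t=0ms: ALLOW
  req#3 t=0ms: ALLOW
  req#4 t=0ms: DENY
  req#5 t=0ms: DENY
  req#6 t=0ms: DENY

Answer: AAADDD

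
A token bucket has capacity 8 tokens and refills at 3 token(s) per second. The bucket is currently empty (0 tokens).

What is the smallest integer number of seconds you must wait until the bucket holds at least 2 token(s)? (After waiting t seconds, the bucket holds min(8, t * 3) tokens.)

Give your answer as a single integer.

Answer: 1

Derivation:
Need t * 3 >= 2, so t >= 2/3.
Smallest integer t = ceil(2/3) = 1.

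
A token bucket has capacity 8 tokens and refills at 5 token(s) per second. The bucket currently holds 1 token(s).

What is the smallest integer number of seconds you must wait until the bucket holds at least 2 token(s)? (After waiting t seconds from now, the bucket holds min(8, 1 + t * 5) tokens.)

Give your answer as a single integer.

Need 1 + t * 5 >= 2, so t >= 1/5.
Smallest integer t = ceil(1/5) = 1.

Answer: 1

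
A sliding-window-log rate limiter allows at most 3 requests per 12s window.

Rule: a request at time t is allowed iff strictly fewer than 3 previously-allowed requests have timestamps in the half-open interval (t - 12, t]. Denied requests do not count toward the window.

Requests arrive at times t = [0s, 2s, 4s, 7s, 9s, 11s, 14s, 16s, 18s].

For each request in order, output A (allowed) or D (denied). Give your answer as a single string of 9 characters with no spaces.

Tracking allowed requests in the window:
  req#1 t=0s: ALLOW
  req#2 t=2s: ALLOW
  req#3 t=4s: ALLOW
  req#4 t=7s: DENY
  req#5 t=9s: DENY
  req#6 t=11s: DENY
  req#7 t=14s: ALLOW
  req#8 t=16s: ALLOW
  req#9 t=18s: ALLOW

Answer: AAADDDAAA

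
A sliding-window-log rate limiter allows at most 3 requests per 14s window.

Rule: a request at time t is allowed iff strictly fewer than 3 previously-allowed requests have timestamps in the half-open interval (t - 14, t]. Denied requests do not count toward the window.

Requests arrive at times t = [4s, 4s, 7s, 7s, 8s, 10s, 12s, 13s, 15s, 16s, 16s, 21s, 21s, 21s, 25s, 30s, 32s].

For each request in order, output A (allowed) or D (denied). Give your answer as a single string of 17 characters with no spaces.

Tracking allowed requests in the window:
  req#1 t=4s: ALLOW
  req#2 t=4s: ALLOW
  req#3 t=7s: ALLOW
  req#4 t=7s: DENY
  req#5 t=8s: DENY
  req#6 t=10s: DENY
  req#7 t=12s: DENY
  req#8 t=13s: DENY
  req#9 t=15s: DENY
  req#10 t=16s: DENY
  req#11 t=16s: DENY
  req#12 t=21s: ALLOW
  req#13 t=21s: ALLOW
  req#14 t=21s: ALLOW
  req#15 t=25s: DENY
  req#16 t=30s: DENY
  req#17 t=32s: DENY

Answer: AAADDDDDDDDAAADDD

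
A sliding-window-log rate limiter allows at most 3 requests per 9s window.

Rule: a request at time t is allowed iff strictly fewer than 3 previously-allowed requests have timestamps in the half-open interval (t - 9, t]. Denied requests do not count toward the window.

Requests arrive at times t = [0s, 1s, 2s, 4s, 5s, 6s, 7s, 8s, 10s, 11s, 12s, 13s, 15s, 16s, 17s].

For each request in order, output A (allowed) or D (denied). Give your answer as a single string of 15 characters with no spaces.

Answer: AAADDDDDAAADDDD

Derivation:
Tracking allowed requests in the window:
  req#1 t=0s: ALLOW
  req#2 t=1s: ALLOW
  req#3 t=2s: ALLOW
  req#4 t=4s: DENY
  req#5 t=5s: DENY
  req#6 t=6s: DENY
  req#7 t=7s: DENY
  req#8 t=8s: DENY
  req#9 t=10s: ALLOW
  req#10 t=11s: ALLOW
  req#11 t=12s: ALLOW
  req#12 t=13s: DENY
  req#13 t=15s: DENY
  req#14 t=16s: DENY
  req#15 t=17s: DENY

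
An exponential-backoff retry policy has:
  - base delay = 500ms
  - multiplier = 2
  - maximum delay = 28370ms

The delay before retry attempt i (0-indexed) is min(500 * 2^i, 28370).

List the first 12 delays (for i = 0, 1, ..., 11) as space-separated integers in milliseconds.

Computing each delay:
  i=0: min(500*2^0, 28370) = 500
  i=1: min(500*2^1, 28370) = 1000
  i=2: min(500*2^2, 28370) = 2000
  i=3: min(500*2^3, 28370) = 4000
  i=4: min(500*2^4, 28370) = 8000
  i=5: min(500*2^5, 28370) = 16000
  i=6: min(500*2^6, 28370) = 28370
  i=7: min(500*2^7, 28370) = 28370
  i=8: min(500*2^8, 28370) = 28370
  i=9: min(500*2^9, 28370) = 28370
  i=10: min(500*2^10, 28370) = 28370
  i=11: min(500*2^11, 28370) = 28370

Answer: 500 1000 2000 4000 8000 16000 28370 28370 28370 28370 28370 28370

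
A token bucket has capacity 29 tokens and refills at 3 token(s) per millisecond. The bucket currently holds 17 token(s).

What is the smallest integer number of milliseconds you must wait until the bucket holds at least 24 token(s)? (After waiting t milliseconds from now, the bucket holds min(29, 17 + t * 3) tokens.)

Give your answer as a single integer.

Need 17 + t * 3 >= 24, so t >= 7/3.
Smallest integer t = ceil(7/3) = 3.

Answer: 3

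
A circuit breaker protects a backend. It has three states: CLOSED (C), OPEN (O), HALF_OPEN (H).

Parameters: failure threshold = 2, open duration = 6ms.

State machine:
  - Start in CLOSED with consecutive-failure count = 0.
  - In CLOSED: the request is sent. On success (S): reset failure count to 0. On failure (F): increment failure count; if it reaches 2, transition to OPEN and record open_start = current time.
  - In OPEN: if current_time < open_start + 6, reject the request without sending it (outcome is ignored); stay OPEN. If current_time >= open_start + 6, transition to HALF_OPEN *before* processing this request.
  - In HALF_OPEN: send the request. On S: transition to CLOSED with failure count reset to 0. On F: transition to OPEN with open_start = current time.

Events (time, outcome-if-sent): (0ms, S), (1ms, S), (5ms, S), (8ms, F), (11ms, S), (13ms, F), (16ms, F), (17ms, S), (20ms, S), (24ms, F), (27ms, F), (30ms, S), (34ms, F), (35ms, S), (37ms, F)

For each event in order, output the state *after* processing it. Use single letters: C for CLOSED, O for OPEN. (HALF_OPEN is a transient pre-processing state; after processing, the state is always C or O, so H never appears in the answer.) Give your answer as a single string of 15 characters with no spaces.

State after each event:
  event#1 t=0ms outcome=S: state=CLOSED
  event#2 t=1ms outcome=S: state=CLOSED
  event#3 t=5ms outcome=S: state=CLOSED
  event#4 t=8ms outcome=F: state=CLOSED
  event#5 t=11ms outcome=S: state=CLOSED
  event#6 t=13ms outcome=F: state=CLOSED
  event#7 t=16ms outcome=F: state=OPEN
  event#8 t=17ms outcome=S: state=OPEN
  event#9 t=20ms outcome=S: state=OPEN
  event#10 t=24ms outcome=F: state=OPEN
  event#11 t=27ms outcome=F: state=OPEN
  event#12 t=30ms outcome=S: state=CLOSED
  event#13 t=34ms outcome=F: state=CLOSED
  event#14 t=35ms outcome=S: state=CLOSED
  event#15 t=37ms outcome=F: state=CLOSED

Answer: CCCCCCOOOOOCCCC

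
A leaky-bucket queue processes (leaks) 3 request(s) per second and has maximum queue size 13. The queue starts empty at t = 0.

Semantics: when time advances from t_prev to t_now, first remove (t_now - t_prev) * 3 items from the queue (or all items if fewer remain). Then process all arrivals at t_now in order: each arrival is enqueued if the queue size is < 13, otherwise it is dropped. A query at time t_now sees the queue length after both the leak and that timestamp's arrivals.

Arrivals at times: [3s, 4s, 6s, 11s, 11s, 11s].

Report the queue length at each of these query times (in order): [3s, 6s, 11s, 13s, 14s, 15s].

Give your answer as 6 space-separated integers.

Queue lengths at query times:
  query t=3s: backlog = 1
  query t=6s: backlog = 1
  query t=11s: backlog = 3
  query t=13s: backlog = 0
  query t=14s: backlog = 0
  query t=15s: backlog = 0

Answer: 1 1 3 0 0 0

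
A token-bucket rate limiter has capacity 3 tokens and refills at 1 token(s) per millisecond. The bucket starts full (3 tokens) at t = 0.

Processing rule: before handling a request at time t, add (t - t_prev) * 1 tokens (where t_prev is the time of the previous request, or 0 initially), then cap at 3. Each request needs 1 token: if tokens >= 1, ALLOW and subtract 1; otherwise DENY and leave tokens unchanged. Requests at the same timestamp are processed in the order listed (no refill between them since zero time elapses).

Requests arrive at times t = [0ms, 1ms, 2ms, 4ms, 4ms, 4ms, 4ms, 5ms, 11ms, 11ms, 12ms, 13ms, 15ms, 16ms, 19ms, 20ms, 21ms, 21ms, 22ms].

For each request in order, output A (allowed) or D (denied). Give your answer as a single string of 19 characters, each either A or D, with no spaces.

Answer: AAAAAADAAAAAAAAAAAA

Derivation:
Simulating step by step:
  req#1 t=0ms: ALLOW
  req#2 t=1ms: ALLOW
  req#3 t=2ms: ALLOW
  req#4 t=4ms: ALLOW
  req#5 t=4ms: ALLOW
  req#6 t=4ms: ALLOW
  req#7 t=4ms: DENY
  req#8 t=5ms: ALLOW
  req#9 t=11ms: ALLOW
  req#10 t=11ms: ALLOW
  req#11 t=12ms: ALLOW
  req#12 t=13ms: ALLOW
  req#13 t=15ms: ALLOW
  req#14 t=16ms: ALLOW
  req#15 t=19ms: ALLOW
  req#16 t=20ms: ALLOW
  req#17 t=21ms: ALLOW
  req#18 t=21ms: ALLOW
  req#19 t=22ms: ALLOW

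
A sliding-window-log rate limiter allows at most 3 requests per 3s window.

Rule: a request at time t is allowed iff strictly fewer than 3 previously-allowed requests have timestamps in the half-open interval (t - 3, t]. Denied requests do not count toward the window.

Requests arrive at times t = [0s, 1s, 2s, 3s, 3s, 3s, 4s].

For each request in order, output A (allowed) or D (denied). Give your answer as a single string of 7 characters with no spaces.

Answer: AAAADDA

Derivation:
Tracking allowed requests in the window:
  req#1 t=0s: ALLOW
  req#2 t=1s: ALLOW
  req#3 t=2s: ALLOW
  req#4 t=3s: ALLOW
  req#5 t=3s: DENY
  req#6 t=3s: DENY
  req#7 t=4s: ALLOW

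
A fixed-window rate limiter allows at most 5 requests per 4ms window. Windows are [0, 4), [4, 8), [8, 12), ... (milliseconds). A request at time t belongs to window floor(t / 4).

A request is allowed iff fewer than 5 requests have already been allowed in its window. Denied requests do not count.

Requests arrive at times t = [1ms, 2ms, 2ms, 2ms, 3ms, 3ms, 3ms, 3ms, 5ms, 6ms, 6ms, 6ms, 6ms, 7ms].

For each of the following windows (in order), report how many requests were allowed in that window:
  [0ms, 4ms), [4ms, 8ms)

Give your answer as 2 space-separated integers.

Answer: 5 5

Derivation:
Processing requests:
  req#1 t=1ms (window 0): ALLOW
  req#2 t=2ms (window 0): ALLOW
  req#3 t=2ms (window 0): ALLOW
  req#4 t=2ms (window 0): ALLOW
  req#5 t=3ms (window 0): ALLOW
  req#6 t=3ms (window 0): DENY
  req#7 t=3ms (window 0): DENY
  req#8 t=3ms (window 0): DENY
  req#9 t=5ms (window 1): ALLOW
  req#10 t=6ms (window 1): ALLOW
  req#11 t=6ms (window 1): ALLOW
  req#12 t=6ms (window 1): ALLOW
  req#13 t=6ms (window 1): ALLOW
  req#14 t=7ms (window 1): DENY

Allowed counts by window: 5 5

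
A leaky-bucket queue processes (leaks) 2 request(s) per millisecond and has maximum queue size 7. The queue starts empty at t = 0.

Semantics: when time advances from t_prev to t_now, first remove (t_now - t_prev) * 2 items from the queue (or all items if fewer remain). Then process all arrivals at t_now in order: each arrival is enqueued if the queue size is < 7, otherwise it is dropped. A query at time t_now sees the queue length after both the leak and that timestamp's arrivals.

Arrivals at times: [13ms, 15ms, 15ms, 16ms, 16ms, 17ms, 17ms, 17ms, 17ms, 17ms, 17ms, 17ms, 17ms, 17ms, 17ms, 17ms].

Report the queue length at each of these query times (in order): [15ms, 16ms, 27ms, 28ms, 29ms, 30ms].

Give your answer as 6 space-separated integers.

Answer: 2 2 0 0 0 0

Derivation:
Queue lengths at query times:
  query t=15ms: backlog = 2
  query t=16ms: backlog = 2
  query t=27ms: backlog = 0
  query t=28ms: backlog = 0
  query t=29ms: backlog = 0
  query t=30ms: backlog = 0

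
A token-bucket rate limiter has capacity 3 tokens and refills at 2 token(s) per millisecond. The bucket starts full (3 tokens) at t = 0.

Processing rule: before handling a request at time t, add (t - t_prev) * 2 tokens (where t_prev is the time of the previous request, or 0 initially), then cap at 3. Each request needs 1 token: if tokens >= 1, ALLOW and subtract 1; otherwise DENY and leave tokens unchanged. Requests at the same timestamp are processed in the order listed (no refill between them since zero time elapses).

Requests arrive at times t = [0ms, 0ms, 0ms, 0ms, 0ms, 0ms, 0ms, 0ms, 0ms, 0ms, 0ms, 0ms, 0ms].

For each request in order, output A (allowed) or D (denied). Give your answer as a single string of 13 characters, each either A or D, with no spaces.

Answer: AAADDDDDDDDDD

Derivation:
Simulating step by step:
  req#1 t=0ms: ALLOW
  req#2 t=0ms: ALLOW
  req#3 t=0ms: ALLOW
  req#4 t=0ms: DENY
  req#5 t=0ms: DENY
  req#6 t=0ms: DENY
  req#7 t=0ms: DENY
  req#8 t=0ms: DENY
  req#9 t=0ms: DENY
  req#10 t=0ms: DENY
  req#11 t=0ms: DENY
  req#12 t=0ms: DENY
  req#13 t=0ms: DENY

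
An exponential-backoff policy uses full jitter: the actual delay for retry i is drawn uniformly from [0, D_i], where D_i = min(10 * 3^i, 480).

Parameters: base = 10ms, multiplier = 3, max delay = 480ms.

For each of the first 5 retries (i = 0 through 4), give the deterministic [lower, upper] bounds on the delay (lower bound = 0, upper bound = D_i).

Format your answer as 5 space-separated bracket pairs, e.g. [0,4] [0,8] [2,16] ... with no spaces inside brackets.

Answer: [0,10] [0,30] [0,90] [0,270] [0,480]

Derivation:
Computing bounds per retry:
  i=0: D_i=min(10*3^0,480)=10, bounds=[0,10]
  i=1: D_i=min(10*3^1,480)=30, bounds=[0,30]
  i=2: D_i=min(10*3^2,480)=90, bounds=[0,90]
  i=3: D_i=min(10*3^3,480)=270, bounds=[0,270]
  i=4: D_i=min(10*3^4,480)=480, bounds=[0,480]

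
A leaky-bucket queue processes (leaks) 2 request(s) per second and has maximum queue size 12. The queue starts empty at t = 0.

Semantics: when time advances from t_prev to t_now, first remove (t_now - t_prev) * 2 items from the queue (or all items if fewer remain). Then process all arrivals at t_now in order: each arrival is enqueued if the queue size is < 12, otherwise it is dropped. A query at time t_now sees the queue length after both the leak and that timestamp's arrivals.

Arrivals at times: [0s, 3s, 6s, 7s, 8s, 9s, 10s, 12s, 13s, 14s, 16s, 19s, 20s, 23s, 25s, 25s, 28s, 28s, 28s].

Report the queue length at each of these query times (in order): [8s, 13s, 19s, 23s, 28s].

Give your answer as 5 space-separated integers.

Queue lengths at query times:
  query t=8s: backlog = 1
  query t=13s: backlog = 1
  query t=19s: backlog = 1
  query t=23s: backlog = 1
  query t=28s: backlog = 3

Answer: 1 1 1 1 3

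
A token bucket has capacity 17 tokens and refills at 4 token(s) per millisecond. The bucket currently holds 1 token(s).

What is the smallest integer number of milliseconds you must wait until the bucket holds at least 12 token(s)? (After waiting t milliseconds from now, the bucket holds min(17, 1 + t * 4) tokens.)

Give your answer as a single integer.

Answer: 3

Derivation:
Need 1 + t * 4 >= 12, so t >= 11/4.
Smallest integer t = ceil(11/4) = 3.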